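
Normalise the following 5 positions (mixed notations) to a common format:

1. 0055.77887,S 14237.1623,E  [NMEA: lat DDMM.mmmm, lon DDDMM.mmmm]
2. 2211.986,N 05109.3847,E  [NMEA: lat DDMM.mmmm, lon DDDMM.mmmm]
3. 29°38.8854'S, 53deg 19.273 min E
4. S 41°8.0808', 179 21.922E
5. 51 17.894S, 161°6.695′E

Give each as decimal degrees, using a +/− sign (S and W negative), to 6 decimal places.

1. -0.929648, 142.619372
2. 22.199767, 51.156412
3. -29.648090, 53.321217
4. -41.134680, 179.365367
5. -51.298233, 161.111583

Point 1:
  Lat: degrees = first 2 digits = 0, minutes = 55.77887; 0 + 55.77887/60 = 0.9296478
  S ⇒ negate
  Longitude: split at 3 digits → 142° and 37.1623′; 142 + 37.1623/60 = 142.6193717
  E ⇒ keep positive
Point 2:
  φ: degrees = first 2 digits = 22, minutes = 11.986; 22 + 11.986/60 = 22.1997667
  N → positive
  λ: split at 3 digits → 051° and 9.3847′; 51 + 9.3847/60 = 51.1564117
  E ⇒ keep positive
Point 3:
  Latitude: 29 + 38.8854/60 = 29.6480900
  hemisphere S, so the sign is −
  λ: 19.273′ = 0.321217°; total 53.3212167
  E ⇒ keep positive
Point 4:
  Latitude: 8.0808′ = 0.134680°; total 41.1346800
  hemisphere S, so the sign is −
  Lon: 21.922′ = 0.365367°; total 179.3653667
  E ⇒ keep positive
Point 5:
  Latitude: 51 + 17.894/60 = 51.2982333
  S ⇒ negate
  λ: 161 + 6.695/60 = 161.1115833
  E → positive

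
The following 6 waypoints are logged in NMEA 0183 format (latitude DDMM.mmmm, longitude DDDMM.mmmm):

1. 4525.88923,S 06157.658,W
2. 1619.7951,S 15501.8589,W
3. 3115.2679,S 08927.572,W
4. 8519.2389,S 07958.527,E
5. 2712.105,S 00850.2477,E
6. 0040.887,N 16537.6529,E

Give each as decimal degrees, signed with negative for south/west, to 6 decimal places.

1. -45.431487, -61.960967
2. -16.329918, -155.030982
3. -31.254465, -89.459533
4. -85.320648, 79.975450
5. -27.201750, 8.837462
6. 0.681450, 165.627548

Point 1:
  φ: split at 2 digits → 45° and 25.88923′; 45 + 25.88923/60 = 45.4314872
  S → negative
  λ: split at 3 digits → 061° and 57.658′; 61 + 57.658/60 = 61.9609667
  W → negative
Point 2:
  Latitude: split at 2 digits → 16° and 19.7951′; 16 + 19.7951/60 = 16.3299183
  S ⇒ negate
  Lon: degrees = first 3 digits = 155, minutes = 1.8589; 155 + 1.8589/60 = 155.0309817
  W ⇒ negate
Point 3:
  Lat: split at 2 digits → 31° and 15.2679′; 31 + 15.2679/60 = 31.2544650
  S ⇒ negate
  Longitude: split at 3 digits → 089° and 27.572′; 89 + 27.572/60 = 89.4595333
  W ⇒ negate
Point 4:
  Latitude: degrees = first 2 digits = 85, minutes = 19.2389; 85 + 19.2389/60 = 85.3206483
  S → negative
  Lon: degrees = first 3 digits = 79, minutes = 58.527; 79 + 58.527/60 = 79.9754500
  E ⇒ keep positive
Point 5:
  φ: split at 2 digits → 27° and 12.105′; 27 + 12.105/60 = 27.2017500
  hemisphere S, so the sign is −
  Longitude: degrees = first 3 digits = 8, minutes = 50.2477; 8 + 50.2477/60 = 8.8374617
  E → positive
Point 6:
  φ: degrees = first 2 digits = 0, minutes = 40.887; 0 + 40.887/60 = 0.6814500
  N → positive
  Longitude: split at 3 digits → 165° and 37.6529′; 165 + 37.6529/60 = 165.6275483
  E → positive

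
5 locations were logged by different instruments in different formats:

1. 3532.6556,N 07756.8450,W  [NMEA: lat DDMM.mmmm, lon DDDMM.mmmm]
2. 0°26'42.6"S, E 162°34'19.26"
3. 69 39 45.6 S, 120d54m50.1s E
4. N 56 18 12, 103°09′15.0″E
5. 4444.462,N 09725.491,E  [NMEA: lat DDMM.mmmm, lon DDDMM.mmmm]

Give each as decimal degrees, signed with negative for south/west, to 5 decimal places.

1. 35.54426, -77.94742
2. -0.44517, 162.57202
3. -69.66267, 120.91392
4. 56.30333, 103.15417
5. 44.74103, 97.42485

Point 1:
  φ: degrees = first 2 digits = 35, minutes = 32.6556; 35 + 32.6556/60 = 35.544260
  N ⇒ keep positive
  λ: split at 3 digits → 077° and 56.845′; 77 + 56.845/60 = 77.947417
  hemisphere W, so the sign is −
Point 2:
  φ: 0° + 26/60 + 42.6/3600 = 0 + 0.433333 + 0.011833 = 0.445167
  hemisphere S, so the sign is −
  Lon: 162 + 34/60 + 19.26/3600 = 162.572017
  E ⇒ keep positive
Point 3:
  Lat: 39′ + 45.6″ = 39.76000′; 69 + 39.76000/60 = 69.662667
  hemisphere S, so the sign is −
  Longitude: 120 + 54/60 + 50.1/3600 = 120.913917
  E ⇒ keep positive
Point 4:
  φ: 56 + 18/60 + 12/3600 = 56.303333
  N → positive
  Lon: 103° + 9/60 + 15/3600 = 103 + 0.150000 + 0.004167 = 103.154167
  E ⇒ keep positive
Point 5:
  φ: degrees = first 2 digits = 44, minutes = 44.462; 44 + 44.462/60 = 44.741033
  N ⇒ keep positive
  Longitude: degrees = first 3 digits = 97, minutes = 25.491; 97 + 25.491/60 = 97.424850
  E → positive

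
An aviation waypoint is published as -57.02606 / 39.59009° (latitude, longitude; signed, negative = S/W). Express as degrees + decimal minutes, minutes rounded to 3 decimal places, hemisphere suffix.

Latitude is negative → S; |value| = 57.026060
Latitude: fractional part 0.026060 → 1.56360 minutes
Longitude: fractional part 0.590090 → 35.40540 minutes

57° 1.564′ S, 39° 35.405′ E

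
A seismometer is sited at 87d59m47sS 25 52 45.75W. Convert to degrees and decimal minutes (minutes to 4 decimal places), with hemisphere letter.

Latitude: seconds/60 = 0.78333; minutes = 59 + 0.78333 = 59.783333
Longitude: 52 + 45.75/60 = 52.762500′

87° 59.7833′ S, 25° 52.7625′ W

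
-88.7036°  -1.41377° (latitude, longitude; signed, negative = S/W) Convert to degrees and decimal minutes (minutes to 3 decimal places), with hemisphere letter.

Latitude is negative → S; |value| = 88.703600
φ: minutes = (88.703600 − 88) × 60 = 42.21600
Longitude is negative → W; |value| = 1.413770
Lon: fractional part 0.413770 → 24.82620 minutes

88° 42.216′ S, 1° 24.826′ W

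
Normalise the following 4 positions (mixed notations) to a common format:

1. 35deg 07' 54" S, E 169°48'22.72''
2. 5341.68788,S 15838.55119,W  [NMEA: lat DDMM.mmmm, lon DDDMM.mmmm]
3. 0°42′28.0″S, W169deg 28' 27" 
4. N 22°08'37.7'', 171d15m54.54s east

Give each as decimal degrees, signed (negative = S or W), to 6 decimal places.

1. -35.131667, 169.806311
2. -53.694798, -158.642520
3. -0.707778, -169.474167
4. 22.143806, 171.265150

Point 1:
  Latitude: 35° + 7/60 + 54/3600 = 35 + 0.116667 + 0.015000 = 35.1316667
  S → negative
  Longitude: 48′ + 22.72″ = 48.37867′; 169 + 48.37867/60 = 169.8063111
  E ⇒ keep positive
Point 2:
  φ: degrees = first 2 digits = 53, minutes = 41.68788; 53 + 41.68788/60 = 53.6947980
  hemisphere S, so the sign is −
  λ: split at 3 digits → 158° and 38.55119′; 158 + 38.55119/60 = 158.6425198
  W ⇒ negate
Point 3:
  φ: 0° + 42/60 + 28/3600 = 0 + 0.700000 + 0.007778 = 0.7077778
  hemisphere S, so the sign is −
  Lon: 169 + 28/60 + 27/3600 = 169.4741667
  hemisphere W, so the sign is −
Point 4:
  φ: 8′ + 37.7″ = 8.62833′; 22 + 8.62833/60 = 22.1438056
  N → positive
  λ: 171 + 15/60 + 54.54/3600 = 171.2651500
  E ⇒ keep positive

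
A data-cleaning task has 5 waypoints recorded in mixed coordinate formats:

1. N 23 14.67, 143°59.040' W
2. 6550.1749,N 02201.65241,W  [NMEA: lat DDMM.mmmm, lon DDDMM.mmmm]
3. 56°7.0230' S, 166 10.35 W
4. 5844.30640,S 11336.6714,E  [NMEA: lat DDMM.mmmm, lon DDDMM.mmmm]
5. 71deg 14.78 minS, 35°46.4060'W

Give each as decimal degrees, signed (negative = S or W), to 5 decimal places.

1. 23.24450, -143.98400
2. 65.83625, -22.02754
3. -56.11705, -166.17250
4. -58.73844, 113.61119
5. -71.24633, -35.77343

Point 1:
  Lat: 23 + 14.67/60 = 23.244500
  N ⇒ keep positive
  Lon: 143 + 59.04/60 = 143.984000
  W → negative
Point 2:
  Latitude: degrees = first 2 digits = 65, minutes = 50.1749; 65 + 50.1749/60 = 65.836248
  N ⇒ keep positive
  λ: split at 3 digits → 022° and 1.65241′; 22 + 1.65241/60 = 22.027540
  W ⇒ negate
Point 3:
  φ: 7.023′ = 0.117050°; total 56.117050
  S ⇒ negate
  Lon: 10.35′ = 0.172500°; total 166.172500
  W ⇒ negate
Point 4:
  Lat: degrees = first 2 digits = 58, minutes = 44.3064; 58 + 44.3064/60 = 58.738440
  S ⇒ negate
  Longitude: split at 3 digits → 113° and 36.6714′; 113 + 36.6714/60 = 113.611190
  E ⇒ keep positive
Point 5:
  Latitude: 71 + 14.78/60 = 71.246333
  hemisphere S, so the sign is −
  λ: 46.406′ = 0.773433°; total 35.773433
  W ⇒ negate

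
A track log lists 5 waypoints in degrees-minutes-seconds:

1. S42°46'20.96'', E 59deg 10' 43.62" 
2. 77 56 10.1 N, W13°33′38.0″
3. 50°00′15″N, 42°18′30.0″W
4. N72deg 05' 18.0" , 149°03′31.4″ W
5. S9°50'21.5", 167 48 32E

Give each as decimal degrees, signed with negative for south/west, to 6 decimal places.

Point 1:
  Latitude: 46′ + 20.96″ = 46.34933′; 42 + 46.34933/60 = 42.7724889
  hemisphere S, so the sign is −
  Lon: 59 + 10/60 + 43.62/3600 = 59.1787833
  E ⇒ keep positive
Point 2:
  φ: 77° + 56/60 + 10.1/3600 = 77 + 0.933333 + 0.002806 = 77.9361389
  N ⇒ keep positive
  Longitude: 13° + 33/60 + 38/3600 = 13 + 0.550000 + 0.010556 = 13.5605556
  W ⇒ negate
Point 3:
  Latitude: 0′ + 15″ = 0.25000′; 50 + 0.25000/60 = 50.0041667
  N → positive
  Longitude: 42 + 18/60 + 30/3600 = 42.3083333
  W ⇒ negate
Point 4:
  Lat: 5′ + 18″ = 5.30000′; 72 + 5.30000/60 = 72.0883333
  N → positive
  λ: 149° + 3/60 + 31.4/3600 = 149 + 0.050000 + 0.008722 = 149.0587222
  W → negative
Point 5:
  Latitude: 9° + 50/60 + 21.5/3600 = 9 + 0.833333 + 0.005972 = 9.8393056
  S ⇒ negate
  λ: 167 + 48/60 + 32/3600 = 167.8088889
  E → positive

1. -42.772489, 59.178783
2. 77.936139, -13.560556
3. 50.004167, -42.308333
4. 72.088333, -149.058722
5. -9.839306, 167.808889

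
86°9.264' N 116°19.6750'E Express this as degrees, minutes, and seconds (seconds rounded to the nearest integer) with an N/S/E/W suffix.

86°09′16″ N, 116°19′41″ E

Latitude: 9.26400′ → 9′ and 0.26400 × 60 = 15.84″
λ: fractional minutes 0.67500 × 60 = 40.50″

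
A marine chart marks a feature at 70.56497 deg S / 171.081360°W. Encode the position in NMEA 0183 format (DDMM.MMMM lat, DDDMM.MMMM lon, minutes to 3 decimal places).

Lat: fractional part 0.564970 → 33.89820 minutes
λ: minutes = (171.081360 − 171) × 60 = 4.88160

7033.898,S / 17104.882,W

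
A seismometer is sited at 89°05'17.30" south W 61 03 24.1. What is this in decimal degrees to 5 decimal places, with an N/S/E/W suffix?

89.08814° S, 61.05669° W

φ: 5′ + 17.3″ = 5.28833′; 89 + 5.28833/60 = 89.088139
Longitude: 3′ + 24.1″ = 3.40167′; 61 + 3.40167/60 = 61.056694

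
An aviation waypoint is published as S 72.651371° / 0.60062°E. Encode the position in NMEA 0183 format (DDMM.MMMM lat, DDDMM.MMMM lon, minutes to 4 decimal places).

7239.0823,S / 00036.0372,E

φ: 72° + 0.651371 × 60 = 72° 39.082260′
Longitude: 0° + 0.600620 × 60 = 0° 36.037200′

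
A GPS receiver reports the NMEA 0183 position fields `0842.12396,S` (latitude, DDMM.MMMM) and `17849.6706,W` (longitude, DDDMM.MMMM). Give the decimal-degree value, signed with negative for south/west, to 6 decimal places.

-8.702066, -178.827843

Lat: split at 2 digits → 08° and 42.12396′; 8 + 42.12396/60 = 8.7020660
hemisphere S, so the sign is −
λ: split at 3 digits → 178° and 49.6706′; 178 + 49.6706/60 = 178.8278433
W → negative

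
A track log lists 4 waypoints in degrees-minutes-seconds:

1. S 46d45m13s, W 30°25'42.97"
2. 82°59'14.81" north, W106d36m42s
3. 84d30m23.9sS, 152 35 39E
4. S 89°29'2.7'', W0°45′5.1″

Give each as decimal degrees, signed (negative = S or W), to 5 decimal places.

Point 1:
  φ: 46° + 45/60 + 13/3600 = 46 + 0.750000 + 0.003611 = 46.753611
  S ⇒ negate
  Longitude: 25′ + 42.97″ = 25.71617′; 30 + 25.71617/60 = 30.428603
  W ⇒ negate
Point 2:
  Lat: 82 + 59/60 + 14.81/3600 = 82.987447
  N ⇒ keep positive
  Longitude: 36′ + 42″ = 36.70000′; 106 + 36.70000/60 = 106.611667
  hemisphere W, so the sign is −
Point 3:
  Latitude: 84° + 30/60 + 23.9/3600 = 84 + 0.500000 + 0.006639 = 84.506639
  S → negative
  Longitude: 152° + 35/60 + 39/3600 = 152 + 0.583333 + 0.010833 = 152.594167
  E ⇒ keep positive
Point 4:
  φ: 89 + 29/60 + 2.7/3600 = 89.484083
  S ⇒ negate
  Longitude: 0° + 45/60 + 5.1/3600 = 0 + 0.750000 + 0.001417 = 0.751417
  W ⇒ negate

1. -46.75361, -30.42860
2. 82.98745, -106.61167
3. -84.50664, 152.59417
4. -89.48408, -0.75142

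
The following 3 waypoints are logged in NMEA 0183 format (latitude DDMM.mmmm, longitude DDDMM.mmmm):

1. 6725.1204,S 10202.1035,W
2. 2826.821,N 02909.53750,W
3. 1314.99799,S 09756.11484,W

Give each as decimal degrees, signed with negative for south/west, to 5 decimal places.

1. -67.41867, -102.03506
2. 28.44702, -29.15896
3. -13.24997, -97.93525

Point 1:
  φ: split at 2 digits → 67° and 25.1204′; 67 + 25.1204/60 = 67.418673
  S ⇒ negate
  Lon: degrees = first 3 digits = 102, minutes = 2.1035; 102 + 2.1035/60 = 102.035058
  hemisphere W, so the sign is −
Point 2:
  Latitude: split at 2 digits → 28° and 26.821′; 28 + 26.821/60 = 28.447017
  N ⇒ keep positive
  λ: split at 3 digits → 029° and 9.5375′; 29 + 9.5375/60 = 29.158958
  W → negative
Point 3:
  Latitude: degrees = first 2 digits = 13, minutes = 14.99799; 13 + 14.99799/60 = 13.249967
  hemisphere S, so the sign is −
  Lon: degrees = first 3 digits = 97, minutes = 56.11484; 97 + 56.11484/60 = 97.935247
  W → negative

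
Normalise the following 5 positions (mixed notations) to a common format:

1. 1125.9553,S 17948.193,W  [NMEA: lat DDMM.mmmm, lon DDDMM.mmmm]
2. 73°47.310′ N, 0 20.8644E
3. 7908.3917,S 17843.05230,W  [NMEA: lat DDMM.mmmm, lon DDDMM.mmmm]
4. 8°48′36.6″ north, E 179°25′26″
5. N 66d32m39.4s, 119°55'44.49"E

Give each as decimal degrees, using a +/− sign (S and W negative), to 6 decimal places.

Point 1:
  Latitude: split at 2 digits → 11° and 25.9553′; 11 + 25.9553/60 = 11.4325883
  hemisphere S, so the sign is −
  λ: degrees = first 3 digits = 179, minutes = 48.193; 179 + 48.193/60 = 179.8032167
  hemisphere W, so the sign is −
Point 2:
  Lat: 73 + 47.31/60 = 73.7885000
  N ⇒ keep positive
  Lon: 0 + 20.8644/60 = 0.3477400
  E → positive
Point 3:
  φ: degrees = first 2 digits = 79, minutes = 8.3917; 79 + 8.3917/60 = 79.1398617
  S ⇒ negate
  Longitude: degrees = first 3 digits = 178, minutes = 43.0523; 178 + 43.0523/60 = 178.7175383
  W → negative
Point 4:
  Latitude: 8° + 48/60 + 36.6/3600 = 8 + 0.800000 + 0.010167 = 8.8101667
  N ⇒ keep positive
  Lon: 179° + 25/60 + 26/3600 = 179 + 0.416667 + 0.007222 = 179.4238889
  E ⇒ keep positive
Point 5:
  Latitude: 66° + 32/60 + 39.4/3600 = 66 + 0.533333 + 0.010944 = 66.5442778
  N ⇒ keep positive
  λ: 55′ + 44.49″ = 55.74150′; 119 + 55.74150/60 = 119.9290250
  E ⇒ keep positive

1. -11.432588, -179.803217
2. 73.788500, 0.347740
3. -79.139862, -178.717538
4. 8.810167, 179.423889
5. 66.544278, 119.929025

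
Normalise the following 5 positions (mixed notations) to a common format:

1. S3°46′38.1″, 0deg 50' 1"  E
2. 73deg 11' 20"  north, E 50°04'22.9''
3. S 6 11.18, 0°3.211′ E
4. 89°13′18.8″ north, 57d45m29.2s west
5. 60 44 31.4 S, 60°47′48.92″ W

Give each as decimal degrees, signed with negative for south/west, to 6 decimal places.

1. -3.777250, 0.833611
2. 73.188889, 50.073028
3. -6.186333, 0.053517
4. 89.221889, -57.758111
5. -60.742056, -60.796922

Point 1:
  φ: 3° + 46/60 + 38.1/3600 = 3 + 0.766667 + 0.010583 = 3.7772500
  hemisphere S, so the sign is −
  Longitude: 0° + 50/60 + 1/3600 = 0 + 0.833333 + 0.000278 = 0.8336111
  E → positive
Point 2:
  Latitude: 73 + 11/60 + 20/3600 = 73.1888889
  N ⇒ keep positive
  Longitude: 4′ + 22.9″ = 4.38167′; 50 + 4.38167/60 = 50.0730278
  E ⇒ keep positive
Point 3:
  Latitude: 6 + 11.18/60 = 6.1863333
  hemisphere S, so the sign is −
  Longitude: 0 + 3.211/60 = 0.0535167
  E ⇒ keep positive
Point 4:
  φ: 89° + 13/60 + 18.8/3600 = 89 + 0.216667 + 0.005222 = 89.2218889
  N → positive
  Longitude: 57 + 45/60 + 29.2/3600 = 57.7581111
  hemisphere W, so the sign is −
Point 5:
  Lat: 44′ + 31.4″ = 44.52333′; 60 + 44.52333/60 = 60.7420556
  S → negative
  Longitude: 60 + 47/60 + 48.92/3600 = 60.7969222
  W ⇒ negate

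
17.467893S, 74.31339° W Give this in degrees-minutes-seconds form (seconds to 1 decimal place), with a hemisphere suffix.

17°28′4.4″ S, 74°18′48.2″ W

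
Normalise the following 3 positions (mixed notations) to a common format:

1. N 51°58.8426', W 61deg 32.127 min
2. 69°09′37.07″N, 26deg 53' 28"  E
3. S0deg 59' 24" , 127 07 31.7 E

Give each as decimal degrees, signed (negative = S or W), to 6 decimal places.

Point 1:
  φ: 58.8426′ = 0.980710°; total 51.9807100
  N → positive
  Lon: 61 + 32.127/60 = 61.5354500
  hemisphere W, so the sign is −
Point 2:
  Lat: 9′ + 37.07″ = 9.61783′; 69 + 9.61783/60 = 69.1602972
  N ⇒ keep positive
  Longitude: 53′ + 28″ = 53.46667′; 26 + 53.46667/60 = 26.8911111
  E → positive
Point 3:
  φ: 0° + 59/60 + 24/3600 = 0 + 0.983333 + 0.006667 = 0.9900000
  S ⇒ negate
  Longitude: 7′ + 31.7″ = 7.52833′; 127 + 7.52833/60 = 127.1254722
  E → positive

1. 51.980710, -61.535450
2. 69.160297, 26.891111
3. -0.990000, 127.125472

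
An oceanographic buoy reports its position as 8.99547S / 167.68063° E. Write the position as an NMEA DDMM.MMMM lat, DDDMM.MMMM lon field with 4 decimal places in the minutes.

0859.7282,S / 16740.8378,E

Latitude: 8° + 0.995470 × 60 = 8° 59.728200′
Lon: 167° + 0.680630 × 60 = 167° 40.837800′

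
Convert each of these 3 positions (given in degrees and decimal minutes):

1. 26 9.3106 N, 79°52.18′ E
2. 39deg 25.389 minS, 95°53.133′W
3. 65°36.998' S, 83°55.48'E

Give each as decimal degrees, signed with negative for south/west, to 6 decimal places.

1. 26.155177, 79.869667
2. -39.423150, -95.885550
3. -65.616633, 83.924667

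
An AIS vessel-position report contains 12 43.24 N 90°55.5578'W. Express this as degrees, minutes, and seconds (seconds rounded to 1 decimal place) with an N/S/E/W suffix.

φ: fractional minutes 0.24000 × 60 = 14.400″
Longitude: 55.55780′ → 55′ and 0.55780 × 60 = 33.468″

12°43′14.4″ N, 90°55′33.5″ W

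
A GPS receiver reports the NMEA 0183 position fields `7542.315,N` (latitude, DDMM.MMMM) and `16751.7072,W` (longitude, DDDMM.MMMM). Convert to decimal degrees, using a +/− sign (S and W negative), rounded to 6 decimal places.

Latitude: split at 2 digits → 75° and 42.315′; 75 + 42.315/60 = 75.7052500
N → positive
Lon: degrees = first 3 digits = 167, minutes = 51.7072; 167 + 51.7072/60 = 167.8617867
hemisphere W, so the sign is −

75.705250, -167.861787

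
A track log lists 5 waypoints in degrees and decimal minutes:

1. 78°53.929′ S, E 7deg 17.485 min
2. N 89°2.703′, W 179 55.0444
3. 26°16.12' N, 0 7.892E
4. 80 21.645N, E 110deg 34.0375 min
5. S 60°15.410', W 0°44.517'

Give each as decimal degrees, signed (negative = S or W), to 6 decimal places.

1. -78.898817, 7.291417
2. 89.045050, -179.917407
3. 26.268667, 0.131533
4. 80.360750, 110.567292
5. -60.256833, -0.741950

Point 1:
  φ: 78 + 53.929/60 = 78.8988167
  hemisphere S, so the sign is −
  Lon: 7 + 17.485/60 = 7.2914167
  E → positive
Point 2:
  φ: 2.703′ = 0.045050°; total 89.0450500
  N ⇒ keep positive
  Longitude: 55.0444′ = 0.917407°; total 179.9174067
  W ⇒ negate
Point 3:
  Lat: 16.12′ = 0.268667°; total 26.2686667
  N → positive
  Longitude: 7.892′ = 0.131533°; total 0.1315333
  E → positive
Point 4:
  Lat: 80 + 21.645/60 = 80.3607500
  N ⇒ keep positive
  Lon: 34.0375′ = 0.567292°; total 110.5672917
  E ⇒ keep positive
Point 5:
  Latitude: 60 + 15.41/60 = 60.2568333
  hemisphere S, so the sign is −
  λ: 44.517′ = 0.741950°; total 0.7419500
  W → negative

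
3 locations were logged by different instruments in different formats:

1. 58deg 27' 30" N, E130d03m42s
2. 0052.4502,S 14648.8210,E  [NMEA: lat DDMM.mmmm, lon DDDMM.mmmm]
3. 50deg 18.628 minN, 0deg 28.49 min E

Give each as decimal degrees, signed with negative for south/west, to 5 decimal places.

1. 58.45833, 130.06167
2. -0.87417, 146.81368
3. 50.31047, 0.47483

Point 1:
  Latitude: 58° + 27/60 + 30/3600 = 58 + 0.450000 + 0.008333 = 58.458333
  N ⇒ keep positive
  Longitude: 130 + 3/60 + 42/3600 = 130.061667
  E → positive
Point 2:
  Latitude: degrees = first 2 digits = 0, minutes = 52.4502; 0 + 52.4502/60 = 0.874170
  S → negative
  Longitude: split at 3 digits → 146° and 48.821′; 146 + 48.821/60 = 146.813683
  E → positive
Point 3:
  Lat: 50 + 18.628/60 = 50.310467
  N ⇒ keep positive
  Longitude: 0 + 28.49/60 = 0.474833
  E → positive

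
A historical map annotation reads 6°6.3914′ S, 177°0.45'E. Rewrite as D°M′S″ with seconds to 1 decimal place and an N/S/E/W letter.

6°06′23.5″ S, 177°00′27.0″ E

Lat: 6.39140′ → 6′ and 0.39140 × 60 = 23.484″
λ: fractional minutes 0.45000 × 60 = 27.000″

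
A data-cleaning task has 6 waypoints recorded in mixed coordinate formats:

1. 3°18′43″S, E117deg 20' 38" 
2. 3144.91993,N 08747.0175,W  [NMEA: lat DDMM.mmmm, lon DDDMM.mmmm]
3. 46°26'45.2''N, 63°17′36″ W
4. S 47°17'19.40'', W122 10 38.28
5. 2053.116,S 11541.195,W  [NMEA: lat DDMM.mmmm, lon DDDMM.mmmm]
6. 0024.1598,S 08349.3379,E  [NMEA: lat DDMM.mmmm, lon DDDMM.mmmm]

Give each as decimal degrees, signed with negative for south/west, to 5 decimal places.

1. -3.31194, 117.34389
2. 31.74867, -87.78363
3. 46.44589, -63.29333
4. -47.28872, -122.17730
5. -20.88527, -115.68658
6. -0.40266, 83.82230

Point 1:
  Lat: 18′ + 43″ = 18.71667′; 3 + 18.71667/60 = 3.311944
  S ⇒ negate
  λ: 117° + 20/60 + 38/3600 = 117 + 0.333333 + 0.010556 = 117.343889
  E → positive
Point 2:
  Lat: degrees = first 2 digits = 31, minutes = 44.91993; 31 + 44.91993/60 = 31.748666
  N ⇒ keep positive
  Longitude: degrees = first 3 digits = 87, minutes = 47.0175; 87 + 47.0175/60 = 87.783625
  hemisphere W, so the sign is −
Point 3:
  Latitude: 26′ + 45.2″ = 26.75333′; 46 + 26.75333/60 = 46.445889
  N → positive
  Longitude: 63 + 17/60 + 36/3600 = 63.293333
  W ⇒ negate
Point 4:
  φ: 47 + 17/60 + 19.4/3600 = 47.288722
  S ⇒ negate
  Longitude: 122 + 10/60 + 38.28/3600 = 122.177300
  hemisphere W, so the sign is −
Point 5:
  Lat: split at 2 digits → 20° and 53.116′; 20 + 53.116/60 = 20.885267
  hemisphere S, so the sign is −
  Longitude: split at 3 digits → 115° and 41.195′; 115 + 41.195/60 = 115.686583
  hemisphere W, so the sign is −
Point 6:
  Lat: split at 2 digits → 00° and 24.1598′; 0 + 24.1598/60 = 0.402663
  S ⇒ negate
  λ: degrees = first 3 digits = 83, minutes = 49.3379; 83 + 49.3379/60 = 83.822298
  E ⇒ keep positive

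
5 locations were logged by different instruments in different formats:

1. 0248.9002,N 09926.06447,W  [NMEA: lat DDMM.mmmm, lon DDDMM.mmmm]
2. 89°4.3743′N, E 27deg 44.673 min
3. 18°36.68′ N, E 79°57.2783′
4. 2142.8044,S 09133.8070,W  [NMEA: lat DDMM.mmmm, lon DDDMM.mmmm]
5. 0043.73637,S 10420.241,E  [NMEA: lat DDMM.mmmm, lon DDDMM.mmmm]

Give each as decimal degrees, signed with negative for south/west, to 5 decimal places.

1. 2.81500, -99.43441
2. 89.07291, 27.74455
3. 18.61133, 79.95464
4. -21.71341, -91.56345
5. -0.72894, 104.33735

Point 1:
  Lat: split at 2 digits → 02° and 48.9002′; 2 + 48.9002/60 = 2.815003
  N → positive
  Lon: degrees = first 3 digits = 99, minutes = 26.06447; 99 + 26.06447/60 = 99.434408
  hemisphere W, so the sign is −
Point 2:
  φ: 4.3743′ = 0.072905°; total 89.072905
  N → positive
  Lon: 27 + 44.673/60 = 27.744550
  E → positive
Point 3:
  Latitude: 18 + 36.68/60 = 18.611333
  N ⇒ keep positive
  Longitude: 57.2783′ = 0.954638°; total 79.954638
  E ⇒ keep positive
Point 4:
  Lat: split at 2 digits → 21° and 42.8044′; 21 + 42.8044/60 = 21.713407
  hemisphere S, so the sign is −
  λ: split at 3 digits → 091° and 33.807′; 91 + 33.807/60 = 91.563450
  W → negative
Point 5:
  Latitude: degrees = first 2 digits = 0, minutes = 43.73637; 0 + 43.73637/60 = 0.728940
  S → negative
  Lon: split at 3 digits → 104° and 20.241′; 104 + 20.241/60 = 104.337350
  E ⇒ keep positive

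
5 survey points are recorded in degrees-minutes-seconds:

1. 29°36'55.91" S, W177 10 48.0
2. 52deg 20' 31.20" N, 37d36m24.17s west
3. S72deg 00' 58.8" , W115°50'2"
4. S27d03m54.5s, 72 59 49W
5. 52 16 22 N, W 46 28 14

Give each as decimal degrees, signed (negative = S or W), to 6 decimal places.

1. -29.615531, -177.180000
2. 52.342000, -37.606714
3. -72.016333, -115.833889
4. -27.065139, -72.996944
5. 52.272778, -46.470556

Point 1:
  φ: 29° + 36/60 + 55.91/3600 = 29 + 0.600000 + 0.015531 = 29.6155306
  hemisphere S, so the sign is −
  λ: 177 + 10/60 + 48/3600 = 177.1800000
  hemisphere W, so the sign is −
Point 2:
  Lat: 52 + 20/60 + 31.2/3600 = 52.3420000
  N ⇒ keep positive
  Lon: 37 + 36/60 + 24.17/3600 = 37.6067139
  W → negative
Point 3:
  Lat: 0′ + 58.8″ = 0.98000′; 72 + 0.98000/60 = 72.0163333
  hemisphere S, so the sign is −
  λ: 115° + 50/60 + 2/3600 = 115 + 0.833333 + 0.000556 = 115.8338889
  hemisphere W, so the sign is −
Point 4:
  φ: 3′ + 54.5″ = 3.90833′; 27 + 3.90833/60 = 27.0651389
  S ⇒ negate
  Longitude: 72 + 59/60 + 49/3600 = 72.9969444
  W → negative
Point 5:
  Lat: 52° + 16/60 + 22/3600 = 52 + 0.266667 + 0.006111 = 52.2727778
  N ⇒ keep positive
  Longitude: 46° + 28/60 + 14/3600 = 46 + 0.466667 + 0.003889 = 46.4705556
  hemisphere W, so the sign is −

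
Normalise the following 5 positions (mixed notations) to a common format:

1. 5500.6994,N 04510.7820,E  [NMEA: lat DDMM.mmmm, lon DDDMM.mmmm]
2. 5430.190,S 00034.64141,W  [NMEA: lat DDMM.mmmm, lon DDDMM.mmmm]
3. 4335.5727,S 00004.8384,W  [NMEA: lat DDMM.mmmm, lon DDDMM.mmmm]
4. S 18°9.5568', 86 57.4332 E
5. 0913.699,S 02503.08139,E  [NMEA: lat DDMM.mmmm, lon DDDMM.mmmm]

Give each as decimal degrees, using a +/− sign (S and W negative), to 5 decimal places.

1. 55.01166, 45.17970
2. -54.50317, -0.57736
3. -43.59288, -0.08064
4. -18.15928, 86.95722
5. -9.22832, 25.05136

Point 1:
  Lat: split at 2 digits → 55° and 0.6994′; 55 + 0.6994/60 = 55.011657
  N → positive
  λ: degrees = first 3 digits = 45, minutes = 10.782; 45 + 10.782/60 = 45.179700
  E → positive
Point 2:
  φ: split at 2 digits → 54° and 30.19′; 54 + 30.19/60 = 54.503167
  S → negative
  Lon: degrees = first 3 digits = 0, minutes = 34.64141; 0 + 34.64141/60 = 0.577357
  hemisphere W, so the sign is −
Point 3:
  φ: degrees = first 2 digits = 43, minutes = 35.5727; 43 + 35.5727/60 = 43.592878
  S ⇒ negate
  λ: degrees = first 3 digits = 0, minutes = 4.8384; 0 + 4.8384/60 = 0.080640
  W ⇒ negate
Point 4:
  φ: 18 + 9.5568/60 = 18.159280
  S → negative
  Lon: 86 + 57.4332/60 = 86.957220
  E → positive
Point 5:
  Lat: degrees = first 2 digits = 9, minutes = 13.699; 9 + 13.699/60 = 9.228317
  hemisphere S, so the sign is −
  λ: degrees = first 3 digits = 25, minutes = 3.08139; 25 + 3.08139/60 = 25.051357
  E ⇒ keep positive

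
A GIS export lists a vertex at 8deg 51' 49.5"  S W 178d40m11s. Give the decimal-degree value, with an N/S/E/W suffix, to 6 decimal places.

8.863750° S, 178.669722° W

Lat: 8° + 51/60 + 49.5/3600 = 8 + 0.850000 + 0.013750 = 8.8637500
Longitude: 178° + 40/60 + 11/3600 = 178 + 0.666667 + 0.003056 = 178.6697222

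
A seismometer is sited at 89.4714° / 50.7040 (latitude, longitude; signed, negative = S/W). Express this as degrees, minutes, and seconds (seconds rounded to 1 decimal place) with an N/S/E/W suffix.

Lat: 0.471400 × 60 = 28.28400′ → 28′, remainder × 60 = 17.040″
λ: 0.704000° → 42.24000′; 0.24000 × 60 = 14.400″

89°28′17.0″ N, 50°42′14.4″ E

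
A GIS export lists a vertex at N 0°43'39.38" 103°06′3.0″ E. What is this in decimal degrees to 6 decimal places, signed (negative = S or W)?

0.727606, 103.100833

φ: 0 + 43/60 + 39.38/3600 = 0.7276056
N ⇒ keep positive
Longitude: 103 + 6/60 + 3/3600 = 103.1008333
E → positive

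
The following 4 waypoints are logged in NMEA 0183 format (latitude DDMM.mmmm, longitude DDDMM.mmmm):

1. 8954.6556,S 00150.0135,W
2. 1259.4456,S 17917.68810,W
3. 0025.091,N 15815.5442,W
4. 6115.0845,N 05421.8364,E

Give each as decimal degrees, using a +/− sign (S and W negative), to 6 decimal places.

1. -89.910927, -1.833558
2. -12.990760, -179.294802
3. 0.418183, -158.259070
4. 61.251408, 54.363940

Point 1:
  Lat: degrees = first 2 digits = 89, minutes = 54.6556; 89 + 54.6556/60 = 89.9109267
  hemisphere S, so the sign is −
  λ: degrees = first 3 digits = 1, minutes = 50.0135; 1 + 50.0135/60 = 1.8335583
  W → negative
Point 2:
  Lat: split at 2 digits → 12° and 59.4456′; 12 + 59.4456/60 = 12.9907600
  S → negative
  Lon: split at 3 digits → 179° and 17.6881′; 179 + 17.6881/60 = 179.2948017
  W → negative
Point 3:
  Lat: split at 2 digits → 00° and 25.091′; 0 + 25.091/60 = 0.4181833
  N → positive
  Lon: degrees = first 3 digits = 158, minutes = 15.5442; 158 + 15.5442/60 = 158.2590700
  hemisphere W, so the sign is −
Point 4:
  Lat: degrees = first 2 digits = 61, minutes = 15.0845; 61 + 15.0845/60 = 61.2514083
  N ⇒ keep positive
  λ: degrees = first 3 digits = 54, minutes = 21.8364; 54 + 21.8364/60 = 54.3639400
  E ⇒ keep positive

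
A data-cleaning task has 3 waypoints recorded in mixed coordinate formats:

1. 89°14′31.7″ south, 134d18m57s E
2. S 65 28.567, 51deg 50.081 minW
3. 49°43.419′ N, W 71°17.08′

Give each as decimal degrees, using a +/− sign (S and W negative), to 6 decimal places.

Point 1:
  Latitude: 14′ + 31.7″ = 14.52833′; 89 + 14.52833/60 = 89.2421389
  S ⇒ negate
  Longitude: 134° + 18/60 + 57/3600 = 134 + 0.300000 + 0.015833 = 134.3158333
  E ⇒ keep positive
Point 2:
  Latitude: 28.567′ = 0.476117°; total 65.4761167
  hemisphere S, so the sign is −
  Lon: 50.081′ = 0.834683°; total 51.8346833
  hemisphere W, so the sign is −
Point 3:
  Lat: 49 + 43.419/60 = 49.7236500
  N → positive
  Lon: 17.08′ = 0.284667°; total 71.2846667
  W → negative

1. -89.242139, 134.315833
2. -65.476117, -51.834683
3. 49.723650, -71.284667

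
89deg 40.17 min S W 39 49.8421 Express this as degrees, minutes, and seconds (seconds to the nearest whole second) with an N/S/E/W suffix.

89°40′10″ S, 39°49′51″ W

Latitude: fractional minutes 0.17000 × 60 = 10.20″
λ: 49.84210′ → 49′ and 0.84210 × 60 = 50.53″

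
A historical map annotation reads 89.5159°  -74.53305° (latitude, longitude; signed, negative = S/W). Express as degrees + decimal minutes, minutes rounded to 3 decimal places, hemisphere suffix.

Latitude: minutes = (89.515900 − 89) × 60 = 30.95400
Longitude is negative → W; |value| = 74.533050
Longitude: 74° + 0.533050 × 60 = 74° 31.98300′

89° 30.954′ N, 74° 31.983′ W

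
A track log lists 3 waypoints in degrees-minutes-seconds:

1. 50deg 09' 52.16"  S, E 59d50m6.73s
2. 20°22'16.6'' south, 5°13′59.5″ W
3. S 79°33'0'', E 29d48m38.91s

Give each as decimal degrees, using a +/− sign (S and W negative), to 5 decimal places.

1. -50.16449, 59.83520
2. -20.37128, -5.23319
3. -79.55000, 29.81081

Point 1:
  Lat: 9′ + 52.16″ = 9.86933′; 50 + 9.86933/60 = 50.164489
  S ⇒ negate
  Longitude: 59 + 50/60 + 6.73/3600 = 59.835203
  E ⇒ keep positive
Point 2:
  Latitude: 22′ + 16.6″ = 22.27667′; 20 + 22.27667/60 = 20.371278
  S ⇒ negate
  λ: 5° + 13/60 + 59.5/3600 = 5 + 0.216667 + 0.016528 = 5.233194
  W → negative
Point 3:
  Latitude: 33′ + 0″ = 33.00000′; 79 + 33.00000/60 = 79.550000
  S ⇒ negate
  Lon: 48′ + 38.91″ = 48.64850′; 29 + 48.64850/60 = 29.810808
  E → positive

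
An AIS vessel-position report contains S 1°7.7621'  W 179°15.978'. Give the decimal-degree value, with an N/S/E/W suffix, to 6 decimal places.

1.129368° S, 179.266300° W

Lat: 7.7621′ = 0.129368°; total 1.1293683
Longitude: 179 + 15.978/60 = 179.2663000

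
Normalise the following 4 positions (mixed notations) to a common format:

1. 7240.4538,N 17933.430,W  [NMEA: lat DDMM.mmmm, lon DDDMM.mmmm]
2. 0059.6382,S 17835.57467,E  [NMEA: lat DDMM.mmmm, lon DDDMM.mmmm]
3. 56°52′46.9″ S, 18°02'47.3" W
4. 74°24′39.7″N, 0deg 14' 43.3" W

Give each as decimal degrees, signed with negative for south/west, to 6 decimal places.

1. 72.674230, -179.557167
2. -0.993970, 178.592911
3. -56.879694, -18.046472
4. 74.411028, -0.245361

Point 1:
  φ: degrees = first 2 digits = 72, minutes = 40.4538; 72 + 40.4538/60 = 72.6742300
  N → positive
  Longitude: split at 3 digits → 179° and 33.43′; 179 + 33.43/60 = 179.5571667
  W → negative
Point 2:
  Latitude: degrees = first 2 digits = 0, minutes = 59.6382; 0 + 59.6382/60 = 0.9939700
  S → negative
  Longitude: split at 3 digits → 178° and 35.57467′; 178 + 35.57467/60 = 178.5929112
  E ⇒ keep positive
Point 3:
  φ: 56° + 52/60 + 46.9/3600 = 56 + 0.866667 + 0.013028 = 56.8796944
  S ⇒ negate
  Longitude: 18 + 2/60 + 47.3/3600 = 18.0464722
  W → negative
Point 4:
  Latitude: 74 + 24/60 + 39.7/3600 = 74.4110278
  N → positive
  λ: 14′ + 43.3″ = 14.72167′; 0 + 14.72167/60 = 0.2453611
  hemisphere W, so the sign is −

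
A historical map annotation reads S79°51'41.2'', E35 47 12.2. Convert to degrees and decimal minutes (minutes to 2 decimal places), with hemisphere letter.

79° 51.69′ S, 35° 47.20′ E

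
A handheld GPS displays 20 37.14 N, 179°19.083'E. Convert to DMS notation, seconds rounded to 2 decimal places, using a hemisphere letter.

Lat: 37.14000′ → 37′ and 0.14000 × 60 = 8.4000″
Lon: fractional minutes 0.08300 × 60 = 4.9800″

20°37′8.40″ N, 179°19′4.98″ E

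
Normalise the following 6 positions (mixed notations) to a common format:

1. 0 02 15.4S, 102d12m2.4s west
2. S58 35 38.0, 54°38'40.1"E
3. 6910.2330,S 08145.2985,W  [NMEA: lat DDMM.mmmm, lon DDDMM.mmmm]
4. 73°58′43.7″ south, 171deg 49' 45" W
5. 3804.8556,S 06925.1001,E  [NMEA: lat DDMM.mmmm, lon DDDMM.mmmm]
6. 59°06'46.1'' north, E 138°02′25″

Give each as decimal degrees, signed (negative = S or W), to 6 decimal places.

Point 1:
  φ: 0° + 2/60 + 15.4/3600 = 0 + 0.033333 + 0.004278 = 0.0376111
  hemisphere S, so the sign is −
  Longitude: 102° + 12/60 + 2.4/3600 = 102 + 0.200000 + 0.000667 = 102.2006667
  hemisphere W, so the sign is −
Point 2:
  φ: 58° + 35/60 + 38/3600 = 58 + 0.583333 + 0.010556 = 58.5938889
  hemisphere S, so the sign is −
  Lon: 54° + 38/60 + 40.1/3600 = 54 + 0.633333 + 0.011139 = 54.6444722
  E → positive
Point 3:
  φ: degrees = first 2 digits = 69, minutes = 10.233; 69 + 10.233/60 = 69.1705500
  S ⇒ negate
  Longitude: degrees = first 3 digits = 81, minutes = 45.2985; 81 + 45.2985/60 = 81.7549750
  W → negative
Point 4:
  Lat: 73° + 58/60 + 43.7/3600 = 73 + 0.966667 + 0.012139 = 73.9788056
  hemisphere S, so the sign is −
  Longitude: 49′ + 45″ = 49.75000′; 171 + 49.75000/60 = 171.8291667
  W → negative
Point 5:
  Latitude: degrees = first 2 digits = 38, minutes = 4.8556; 38 + 4.8556/60 = 38.0809267
  hemisphere S, so the sign is −
  Longitude: split at 3 digits → 069° and 25.1001′; 69 + 25.1001/60 = 69.4183350
  E ⇒ keep positive
Point 6:
  φ: 59° + 6/60 + 46.1/3600 = 59 + 0.100000 + 0.012806 = 59.1128056
  N ⇒ keep positive
  Lon: 138 + 2/60 + 25/3600 = 138.0402778
  E ⇒ keep positive

1. -0.037611, -102.200667
2. -58.593889, 54.644472
3. -69.170550, -81.754975
4. -73.978806, -171.829167
5. -38.080927, 69.418335
6. 59.112806, 138.040278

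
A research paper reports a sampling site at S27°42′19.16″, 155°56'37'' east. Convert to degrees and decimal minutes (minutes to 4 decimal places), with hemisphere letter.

27° 42.3193′ S, 155° 56.6167′ E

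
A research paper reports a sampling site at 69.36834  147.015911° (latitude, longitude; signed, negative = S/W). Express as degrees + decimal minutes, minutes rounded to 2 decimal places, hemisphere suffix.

69° 22.10′ N, 147° 0.95′ E

φ: minutes = (69.368340 − 69) × 60 = 22.1004
Longitude: minutes = (147.015911 − 147) × 60 = 0.9547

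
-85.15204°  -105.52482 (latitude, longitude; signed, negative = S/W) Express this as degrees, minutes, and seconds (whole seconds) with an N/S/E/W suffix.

85°09′7″ S, 105°31′29″ W

Latitude is negative → S; |value| = 85.152040
Latitude: whole degrees 85; 9.12240′ → 9′ and 7.34″
Longitude is negative → W; |value| = 105.524820
Lon: whole degrees 105; 31.48920′ → 31′ and 29.35″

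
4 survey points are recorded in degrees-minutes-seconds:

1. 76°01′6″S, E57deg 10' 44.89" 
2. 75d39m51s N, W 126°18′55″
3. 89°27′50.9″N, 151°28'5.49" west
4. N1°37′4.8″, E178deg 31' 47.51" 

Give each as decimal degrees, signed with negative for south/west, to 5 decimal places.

Point 1:
  Latitude: 76 + 1/60 + 6/3600 = 76.018333
  S ⇒ negate
  λ: 57 + 10/60 + 44.89/3600 = 57.179136
  E ⇒ keep positive
Point 2:
  Lat: 75 + 39/60 + 51/3600 = 75.664167
  N ⇒ keep positive
  Lon: 126 + 18/60 + 55/3600 = 126.315278
  W ⇒ negate
Point 3:
  Lat: 27′ + 50.9″ = 27.84833′; 89 + 27.84833/60 = 89.464139
  N → positive
  Longitude: 151° + 28/60 + 5.49/3600 = 151 + 0.466667 + 0.001525 = 151.468192
  hemisphere W, so the sign is −
Point 4:
  φ: 1° + 37/60 + 4.8/3600 = 1 + 0.616667 + 0.001333 = 1.618000
  N ⇒ keep positive
  Lon: 178° + 31/60 + 47.51/3600 = 178 + 0.516667 + 0.013197 = 178.529864
  E ⇒ keep positive

1. -76.01833, 57.17914
2. 75.66417, -126.31528
3. 89.46414, -151.46819
4. 1.61800, 178.52986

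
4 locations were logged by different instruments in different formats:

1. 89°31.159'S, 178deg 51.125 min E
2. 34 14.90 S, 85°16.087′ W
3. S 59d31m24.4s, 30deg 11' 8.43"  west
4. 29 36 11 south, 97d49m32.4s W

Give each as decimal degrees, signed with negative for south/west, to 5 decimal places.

1. -89.51932, 178.85208
2. -34.24833, -85.26812
3. -59.52344, -30.18568
4. -29.60306, -97.82567

Point 1:
  φ: 31.159′ = 0.519317°; total 89.519317
  S → negative
  Lon: 178 + 51.125/60 = 178.852083
  E ⇒ keep positive
Point 2:
  Latitude: 14.9′ = 0.248333°; total 34.248333
  hemisphere S, so the sign is −
  λ: 85 + 16.087/60 = 85.268117
  hemisphere W, so the sign is −
Point 3:
  φ: 59 + 31/60 + 24.4/3600 = 59.523444
  S → negative
  Lon: 30 + 11/60 + 8.43/3600 = 30.185675
  W ⇒ negate
Point 4:
  Latitude: 29° + 36/60 + 11/3600 = 29 + 0.600000 + 0.003056 = 29.603056
  S → negative
  Lon: 97 + 49/60 + 32.4/3600 = 97.825667
  hemisphere W, so the sign is −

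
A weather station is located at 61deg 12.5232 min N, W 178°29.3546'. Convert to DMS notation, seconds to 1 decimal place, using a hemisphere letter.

Latitude: 12.52320′ → 12′ and 0.52320 × 60 = 31.392″
λ: 29.35460′ → 29′ and 0.35460 × 60 = 21.276″

61°12′31.4″ N, 178°29′21.3″ W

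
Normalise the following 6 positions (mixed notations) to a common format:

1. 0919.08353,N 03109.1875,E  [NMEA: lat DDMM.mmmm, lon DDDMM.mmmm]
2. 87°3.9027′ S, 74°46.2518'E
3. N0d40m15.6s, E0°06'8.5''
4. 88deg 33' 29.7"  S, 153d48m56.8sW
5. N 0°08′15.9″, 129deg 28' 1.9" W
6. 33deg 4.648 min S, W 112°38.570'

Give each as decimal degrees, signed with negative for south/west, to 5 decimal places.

1. 9.31806, 31.15313
2. -87.06505, 74.77086
3. 0.67100, 0.10236
4. -88.55825, -153.81578
5. 0.13775, -129.46719
6. -33.07747, -112.64283

Point 1:
  φ: degrees = first 2 digits = 9, minutes = 19.08353; 9 + 19.08353/60 = 9.318059
  N → positive
  λ: degrees = first 3 digits = 31, minutes = 9.1875; 31 + 9.1875/60 = 31.153125
  E → positive
Point 2:
  Latitude: 87 + 3.9027/60 = 87.065045
  S ⇒ negate
  λ: 74 + 46.2518/60 = 74.770863
  E ⇒ keep positive
Point 3:
  Latitude: 0° + 40/60 + 15.6/3600 = 0 + 0.666667 + 0.004333 = 0.671000
  N ⇒ keep positive
  Lon: 6′ + 8.5″ = 6.14167′; 0 + 6.14167/60 = 0.102361
  E ⇒ keep positive
Point 4:
  Lat: 88° + 33/60 + 29.7/3600 = 88 + 0.550000 + 0.008250 = 88.558250
  S → negative
  λ: 48′ + 56.8″ = 48.94667′; 153 + 48.94667/60 = 153.815778
  hemisphere W, so the sign is −
Point 5:
  φ: 0° + 8/60 + 15.9/3600 = 0 + 0.133333 + 0.004417 = 0.137750
  N → positive
  λ: 28′ + 1.9″ = 28.03167′; 129 + 28.03167/60 = 129.467194
  W → negative
Point 6:
  φ: 4.648′ = 0.077467°; total 33.077467
  hemisphere S, so the sign is −
  Longitude: 112 + 38.57/60 = 112.642833
  W → negative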